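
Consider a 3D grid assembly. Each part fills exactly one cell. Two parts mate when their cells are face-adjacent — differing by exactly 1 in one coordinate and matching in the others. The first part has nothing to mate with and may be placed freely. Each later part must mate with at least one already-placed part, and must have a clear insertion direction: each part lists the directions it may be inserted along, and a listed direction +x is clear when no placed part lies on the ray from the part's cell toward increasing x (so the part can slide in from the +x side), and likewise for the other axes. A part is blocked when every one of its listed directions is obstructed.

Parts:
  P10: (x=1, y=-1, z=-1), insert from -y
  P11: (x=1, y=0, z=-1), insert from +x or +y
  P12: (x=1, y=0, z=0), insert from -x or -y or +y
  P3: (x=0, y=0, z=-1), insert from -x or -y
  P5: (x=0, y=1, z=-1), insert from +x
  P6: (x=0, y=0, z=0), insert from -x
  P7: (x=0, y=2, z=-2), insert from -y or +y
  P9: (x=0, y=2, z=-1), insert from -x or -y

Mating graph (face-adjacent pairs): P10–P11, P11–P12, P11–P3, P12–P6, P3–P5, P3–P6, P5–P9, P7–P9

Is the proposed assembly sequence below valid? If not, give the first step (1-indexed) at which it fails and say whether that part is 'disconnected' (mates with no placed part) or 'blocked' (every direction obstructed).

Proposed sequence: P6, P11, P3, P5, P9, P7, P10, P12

1. P6@(0, 0, 0) [-x clear] — {P6}
2. P11@(1, 0, -1) — no placed neighbour ⇒ disconnected

Invalid at step 2 (disconnected)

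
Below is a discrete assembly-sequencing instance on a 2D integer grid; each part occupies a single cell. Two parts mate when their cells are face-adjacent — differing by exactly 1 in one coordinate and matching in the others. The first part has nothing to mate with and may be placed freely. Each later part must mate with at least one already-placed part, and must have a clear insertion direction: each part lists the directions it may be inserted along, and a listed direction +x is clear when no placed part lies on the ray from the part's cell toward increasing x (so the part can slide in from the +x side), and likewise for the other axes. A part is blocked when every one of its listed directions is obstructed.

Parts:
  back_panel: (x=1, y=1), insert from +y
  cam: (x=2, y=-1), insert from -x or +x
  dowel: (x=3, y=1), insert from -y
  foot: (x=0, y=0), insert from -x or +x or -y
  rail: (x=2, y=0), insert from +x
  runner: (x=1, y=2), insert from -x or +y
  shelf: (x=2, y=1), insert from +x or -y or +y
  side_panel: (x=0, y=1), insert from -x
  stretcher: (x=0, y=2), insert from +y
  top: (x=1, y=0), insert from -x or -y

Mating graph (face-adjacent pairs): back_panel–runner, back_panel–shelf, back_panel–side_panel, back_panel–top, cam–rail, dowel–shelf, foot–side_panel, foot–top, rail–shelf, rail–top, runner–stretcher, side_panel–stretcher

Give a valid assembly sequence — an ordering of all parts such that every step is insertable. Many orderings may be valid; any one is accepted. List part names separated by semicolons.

1. dowel@(3, 1) [-y clear] — {dowel}
2. shelf@(2, 1) [-y clear] — {dowel, shelf}
3. rail@(2, 0) [+x clear] — {dowel, rail, shelf}
4. cam@(2, -1) [-x clear] — {cam, dowel, rail, shelf}
5. top@(1, 0) [-x clear] — {cam, dowel, rail, shelf, top}
6. foot@(0, 0) [-x clear] — {cam, dowel, foot, rail, shelf, top}
7. side_panel@(0, 1) [-x clear] — {cam, dowel, foot, rail, shelf, side_panel, top}
8. back_panel@(1, 1) [+y clear] — {back_panel, cam, dowel, foot, rail, shelf, side_panel, top}
9. stretcher@(0, 2) [+y clear] — {back_panel, cam, dowel, foot, rail, shelf, side_panel, stretcher, top}
10. runner@(1, 2) [+y clear] — {back_panel, cam, dowel, foot, rail, runner, shelf, side_panel, stretcher, top}

dowel; shelf; rail; cam; top; foot; side_panel; back_panel; stretcher; runner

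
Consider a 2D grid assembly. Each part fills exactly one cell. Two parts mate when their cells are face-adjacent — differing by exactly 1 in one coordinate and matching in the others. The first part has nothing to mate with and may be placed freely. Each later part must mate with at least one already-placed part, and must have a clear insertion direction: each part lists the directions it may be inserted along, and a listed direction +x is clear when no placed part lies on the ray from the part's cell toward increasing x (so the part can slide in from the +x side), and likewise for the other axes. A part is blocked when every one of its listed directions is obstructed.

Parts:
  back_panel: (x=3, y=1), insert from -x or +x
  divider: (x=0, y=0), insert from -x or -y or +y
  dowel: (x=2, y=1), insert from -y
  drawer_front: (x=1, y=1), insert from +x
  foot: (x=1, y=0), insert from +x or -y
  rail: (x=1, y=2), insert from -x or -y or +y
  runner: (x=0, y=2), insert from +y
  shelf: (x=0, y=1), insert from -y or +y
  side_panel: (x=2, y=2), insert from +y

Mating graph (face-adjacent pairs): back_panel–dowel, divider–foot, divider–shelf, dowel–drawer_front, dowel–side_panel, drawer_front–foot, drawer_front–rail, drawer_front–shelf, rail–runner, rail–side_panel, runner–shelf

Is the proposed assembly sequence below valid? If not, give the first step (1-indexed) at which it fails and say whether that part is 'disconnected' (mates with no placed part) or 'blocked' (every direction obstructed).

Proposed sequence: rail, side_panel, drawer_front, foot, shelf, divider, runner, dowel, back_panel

Valid

1. rail@(1, 2) [-x clear] — {rail}
2. side_panel@(2, 2) [+y clear] — {rail, side_panel}
3. drawer_front@(1, 1) [+x clear] — {drawer_front, rail, side_panel}
4. foot@(1, 0) [+x clear] — {drawer_front, foot, rail, side_panel}
5. shelf@(0, 1) [-y clear] — {drawer_front, foot, rail, shelf, side_panel}
6. divider@(0, 0) [-x clear] — {divider, drawer_front, foot, rail, shelf, side_panel}
7. runner@(0, 2) [+y clear] — {divider, drawer_front, foot, rail, runner, shelf, side_panel}
8. dowel@(2, 1) [-y clear] — {divider, dowel, drawer_front, foot, rail, runner, shelf, side_panel}
9. back_panel@(3, 1) [+x clear] — {back_panel, divider, dowel, drawer_front, foot, rail, runner, shelf, side_panel}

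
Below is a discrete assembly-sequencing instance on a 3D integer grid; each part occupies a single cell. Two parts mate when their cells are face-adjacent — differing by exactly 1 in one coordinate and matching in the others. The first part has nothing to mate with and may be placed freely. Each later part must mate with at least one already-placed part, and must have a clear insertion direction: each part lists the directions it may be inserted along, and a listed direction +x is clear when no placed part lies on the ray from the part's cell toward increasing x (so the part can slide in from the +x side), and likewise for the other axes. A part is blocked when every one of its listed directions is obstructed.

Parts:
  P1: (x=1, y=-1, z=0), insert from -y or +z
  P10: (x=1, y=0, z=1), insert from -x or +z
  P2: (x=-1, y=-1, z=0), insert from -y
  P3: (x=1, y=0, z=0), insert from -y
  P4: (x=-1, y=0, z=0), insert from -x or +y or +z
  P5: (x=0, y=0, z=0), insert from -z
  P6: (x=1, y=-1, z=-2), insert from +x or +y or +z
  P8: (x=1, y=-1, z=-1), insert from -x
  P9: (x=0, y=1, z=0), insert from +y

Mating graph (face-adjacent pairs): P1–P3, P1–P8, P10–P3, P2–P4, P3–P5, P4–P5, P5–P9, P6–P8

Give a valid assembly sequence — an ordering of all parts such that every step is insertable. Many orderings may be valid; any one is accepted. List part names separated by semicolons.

1. P3@(1, 0, 0) [-y clear] — {P3}
2. P1@(1, -1, 0) [-y clear] — {P1, P3}
3. P8@(1, -1, -1) [-x clear] — {P1, P3, P8}
4. P10@(1, 0, 1) [-x clear] — {P1, P10, P3, P8}
5. P5@(0, 0, 0) [-z clear] — {P1, P10, P3, P5, P8}
6. P4@(-1, 0, 0) [-x clear] — {P1, P10, P3, P4, P5, P8}
7. P2@(-1, -1, 0) [-y clear] — {P1, P10, P2, P3, P4, P5, P8}
8. P9@(0, 1, 0) [+y clear] — {P1, P10, P2, P3, P4, P5, P8, P9}
9. P6@(1, -1, -2) [+x clear] — {P1, P10, P2, P3, P4, P5, P6, P8, P9}

P3; P1; P8; P10; P5; P4; P2; P9; P6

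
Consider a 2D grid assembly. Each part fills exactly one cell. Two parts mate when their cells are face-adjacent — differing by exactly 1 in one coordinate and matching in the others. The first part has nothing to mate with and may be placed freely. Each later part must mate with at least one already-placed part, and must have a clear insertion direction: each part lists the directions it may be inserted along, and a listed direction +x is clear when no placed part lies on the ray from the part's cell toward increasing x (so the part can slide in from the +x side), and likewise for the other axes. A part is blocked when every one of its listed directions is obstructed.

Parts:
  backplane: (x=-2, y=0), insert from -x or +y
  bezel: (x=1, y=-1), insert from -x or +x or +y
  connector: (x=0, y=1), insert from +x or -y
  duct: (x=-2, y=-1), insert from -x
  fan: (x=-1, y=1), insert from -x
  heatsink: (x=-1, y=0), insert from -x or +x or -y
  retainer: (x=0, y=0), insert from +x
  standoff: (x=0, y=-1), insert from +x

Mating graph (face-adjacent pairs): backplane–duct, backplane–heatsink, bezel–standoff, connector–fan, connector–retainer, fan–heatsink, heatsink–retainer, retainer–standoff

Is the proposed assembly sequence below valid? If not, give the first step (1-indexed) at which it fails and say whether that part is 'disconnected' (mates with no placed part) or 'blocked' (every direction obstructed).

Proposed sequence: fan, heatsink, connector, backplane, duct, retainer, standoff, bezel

Valid

1. fan@(-1, 1) [-x clear] — {fan}
2. heatsink@(-1, 0) [-x clear] — {fan, heatsink}
3. connector@(0, 1) [+x clear] — {connector, fan, heatsink}
4. backplane@(-2, 0) [-x clear] — {backplane, connector, fan, heatsink}
5. duct@(-2, -1) [-x clear] — {backplane, connector, duct, fan, heatsink}
6. retainer@(0, 0) [+x clear] — {backplane, connector, duct, fan, heatsink, retainer}
7. standoff@(0, -1) [+x clear] — {backplane, connector, duct, fan, heatsink, retainer, standoff}
8. bezel@(1, -1) [+x clear] — {backplane, bezel, connector, duct, fan, heatsink, retainer, standoff}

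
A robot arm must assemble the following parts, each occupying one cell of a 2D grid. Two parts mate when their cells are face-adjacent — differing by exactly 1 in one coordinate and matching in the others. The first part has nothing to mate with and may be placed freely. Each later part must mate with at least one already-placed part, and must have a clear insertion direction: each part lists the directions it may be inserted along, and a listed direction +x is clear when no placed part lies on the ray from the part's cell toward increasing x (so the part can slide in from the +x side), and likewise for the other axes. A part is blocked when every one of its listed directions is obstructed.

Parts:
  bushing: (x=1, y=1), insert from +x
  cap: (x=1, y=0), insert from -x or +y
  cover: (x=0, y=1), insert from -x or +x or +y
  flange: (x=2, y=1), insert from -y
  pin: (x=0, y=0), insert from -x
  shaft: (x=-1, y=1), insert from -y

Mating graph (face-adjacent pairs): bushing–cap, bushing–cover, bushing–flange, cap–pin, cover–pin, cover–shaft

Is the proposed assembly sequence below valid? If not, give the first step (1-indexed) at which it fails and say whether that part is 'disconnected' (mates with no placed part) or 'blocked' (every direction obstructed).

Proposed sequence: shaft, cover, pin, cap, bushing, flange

1. shaft@(-1, 1) [-y clear] — {shaft}
2. cover@(0, 1) [+x clear] — {cover, shaft}
3. pin@(0, 0) [-x clear] — {cover, pin, shaft}
4. cap@(1, 0) [+y clear] — {cap, cover, pin, shaft}
5. bushing@(1, 1) [+x clear] — {bushing, cap, cover, pin, shaft}
6. flange@(2, 1) [-y clear] — {bushing, cap, cover, flange, pin, shaft}

Valid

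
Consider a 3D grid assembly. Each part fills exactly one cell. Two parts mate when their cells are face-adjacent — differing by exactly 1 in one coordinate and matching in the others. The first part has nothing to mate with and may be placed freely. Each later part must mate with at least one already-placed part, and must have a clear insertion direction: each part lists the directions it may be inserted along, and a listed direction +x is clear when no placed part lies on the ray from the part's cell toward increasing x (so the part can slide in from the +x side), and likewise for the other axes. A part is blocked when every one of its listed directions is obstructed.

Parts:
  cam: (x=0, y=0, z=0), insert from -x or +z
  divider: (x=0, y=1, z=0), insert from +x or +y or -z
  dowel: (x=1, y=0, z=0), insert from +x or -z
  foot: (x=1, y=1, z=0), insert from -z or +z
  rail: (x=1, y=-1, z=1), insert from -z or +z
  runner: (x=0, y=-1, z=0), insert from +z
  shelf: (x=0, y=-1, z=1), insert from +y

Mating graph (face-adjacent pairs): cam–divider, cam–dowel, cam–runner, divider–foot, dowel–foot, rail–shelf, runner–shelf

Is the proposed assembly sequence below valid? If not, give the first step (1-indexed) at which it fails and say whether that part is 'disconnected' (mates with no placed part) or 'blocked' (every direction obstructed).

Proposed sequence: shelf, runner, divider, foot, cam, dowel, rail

1. shelf@(0, -1, 1) [+y clear] — {shelf}
2. runner@(0, -1, 0) — +z all obstructed ⇒ blocked

Invalid at step 2 (blocked)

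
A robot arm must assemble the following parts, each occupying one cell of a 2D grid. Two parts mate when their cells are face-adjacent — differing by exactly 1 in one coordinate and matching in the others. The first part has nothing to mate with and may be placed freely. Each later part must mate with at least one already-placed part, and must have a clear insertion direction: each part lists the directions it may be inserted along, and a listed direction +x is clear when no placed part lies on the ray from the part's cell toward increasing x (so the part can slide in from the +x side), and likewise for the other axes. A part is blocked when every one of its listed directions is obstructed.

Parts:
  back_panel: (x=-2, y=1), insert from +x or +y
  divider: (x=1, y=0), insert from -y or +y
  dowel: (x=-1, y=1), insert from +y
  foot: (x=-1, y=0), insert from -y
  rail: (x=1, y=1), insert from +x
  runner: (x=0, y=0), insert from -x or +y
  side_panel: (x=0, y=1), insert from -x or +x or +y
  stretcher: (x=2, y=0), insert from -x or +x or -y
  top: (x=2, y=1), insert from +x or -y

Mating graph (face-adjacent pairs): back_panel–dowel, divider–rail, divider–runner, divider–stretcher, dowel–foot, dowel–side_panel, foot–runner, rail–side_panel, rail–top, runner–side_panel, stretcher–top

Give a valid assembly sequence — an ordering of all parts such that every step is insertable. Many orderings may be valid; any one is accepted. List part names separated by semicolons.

rail; top; side_panel; dowel; runner; back_panel; foot; stretcher; divider

1. rail@(1, 1) [+x clear] — {rail}
2. top@(2, 1) [+x clear] — {rail, top}
3. side_panel@(0, 1) [-x clear] — {rail, side_panel, top}
4. dowel@(-1, 1) [+y clear] — {dowel, rail, side_panel, top}
5. runner@(0, 0) [-x clear] — {dowel, rail, runner, side_panel, top}
6. back_panel@(-2, 1) [+y clear] — {back_panel, dowel, rail, runner, side_panel, top}
7. foot@(-1, 0) [-y clear] — {back_panel, dowel, foot, rail, runner, side_panel, top}
8. stretcher@(2, 0) [+x clear] — {back_panel, dowel, foot, rail, runner, side_panel, stretcher, top}
9. divider@(1, 0) [-y clear] — {back_panel, divider, dowel, foot, rail, runner, side_panel, stretcher, top}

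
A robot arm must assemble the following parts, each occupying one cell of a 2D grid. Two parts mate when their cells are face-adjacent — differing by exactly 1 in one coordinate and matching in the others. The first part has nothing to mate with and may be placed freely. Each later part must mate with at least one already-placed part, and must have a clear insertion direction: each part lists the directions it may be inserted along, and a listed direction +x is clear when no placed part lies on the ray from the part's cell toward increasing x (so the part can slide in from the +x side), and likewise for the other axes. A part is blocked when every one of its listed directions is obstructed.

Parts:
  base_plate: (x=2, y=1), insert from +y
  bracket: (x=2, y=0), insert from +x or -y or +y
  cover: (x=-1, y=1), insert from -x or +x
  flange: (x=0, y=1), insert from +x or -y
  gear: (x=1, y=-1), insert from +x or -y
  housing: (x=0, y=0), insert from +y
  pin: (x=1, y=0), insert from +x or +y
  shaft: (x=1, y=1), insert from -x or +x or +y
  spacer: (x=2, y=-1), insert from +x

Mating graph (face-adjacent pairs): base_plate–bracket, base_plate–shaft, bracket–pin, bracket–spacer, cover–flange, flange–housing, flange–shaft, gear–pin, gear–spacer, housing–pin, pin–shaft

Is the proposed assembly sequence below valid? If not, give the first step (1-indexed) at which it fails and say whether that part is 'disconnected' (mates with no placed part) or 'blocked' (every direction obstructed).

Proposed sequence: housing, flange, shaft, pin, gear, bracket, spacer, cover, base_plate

Valid

1. housing@(0, 0) [+y clear] — {housing}
2. flange@(0, 1) [+x clear] — {flange, housing}
3. shaft@(1, 1) [+x clear] — {flange, housing, shaft}
4. pin@(1, 0) [+x clear] — {flange, housing, pin, shaft}
5. gear@(1, -1) [+x clear] — {flange, gear, housing, pin, shaft}
6. bracket@(2, 0) [+x clear] — {bracket, flange, gear, housing, pin, shaft}
7. spacer@(2, -1) [+x clear] — {bracket, flange, gear, housing, pin, shaft, spacer}
8. cover@(-1, 1) [-x clear] — {bracket, cover, flange, gear, housing, pin, shaft, spacer}
9. base_plate@(2, 1) [+y clear] — {base_plate, bracket, cover, flange, gear, housing, pin, shaft, spacer}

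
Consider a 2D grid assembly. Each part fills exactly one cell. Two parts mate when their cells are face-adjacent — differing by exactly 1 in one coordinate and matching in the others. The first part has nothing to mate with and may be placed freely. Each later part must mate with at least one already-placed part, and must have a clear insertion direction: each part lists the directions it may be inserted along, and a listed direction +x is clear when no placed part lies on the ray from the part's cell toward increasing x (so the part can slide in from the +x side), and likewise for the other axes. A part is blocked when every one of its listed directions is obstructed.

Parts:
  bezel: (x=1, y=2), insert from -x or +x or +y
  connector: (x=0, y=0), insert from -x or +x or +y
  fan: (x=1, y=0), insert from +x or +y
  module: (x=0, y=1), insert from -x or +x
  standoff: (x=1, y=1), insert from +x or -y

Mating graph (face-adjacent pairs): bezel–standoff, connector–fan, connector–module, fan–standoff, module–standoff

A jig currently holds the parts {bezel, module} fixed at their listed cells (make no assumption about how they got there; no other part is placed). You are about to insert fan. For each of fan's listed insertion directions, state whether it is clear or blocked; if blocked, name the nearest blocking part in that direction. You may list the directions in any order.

+x: clear; +y: blocked by bezel

+x: ray from fan(1, 0) has no placed part ⇒ clear
+y: nearest on ray is bezel@(1, 2) ⇒ blocked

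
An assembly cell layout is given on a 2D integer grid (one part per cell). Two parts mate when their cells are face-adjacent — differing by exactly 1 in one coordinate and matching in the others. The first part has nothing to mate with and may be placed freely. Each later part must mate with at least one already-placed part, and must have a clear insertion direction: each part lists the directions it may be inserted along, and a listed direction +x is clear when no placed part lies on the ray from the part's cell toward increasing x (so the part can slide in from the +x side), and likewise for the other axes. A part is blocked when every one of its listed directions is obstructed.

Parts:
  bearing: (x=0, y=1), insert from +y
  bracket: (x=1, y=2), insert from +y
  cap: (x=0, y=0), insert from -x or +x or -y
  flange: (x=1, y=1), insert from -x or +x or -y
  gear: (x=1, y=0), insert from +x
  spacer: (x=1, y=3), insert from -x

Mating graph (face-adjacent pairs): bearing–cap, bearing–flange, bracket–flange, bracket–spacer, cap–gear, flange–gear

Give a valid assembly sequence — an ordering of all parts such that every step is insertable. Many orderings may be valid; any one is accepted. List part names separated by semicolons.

1. cap@(0, 0) [-x clear] — {cap}
2. bearing@(0, 1) [+y clear] — {bearing, cap}
3. flange@(1, 1) [+x clear] — {bearing, cap, flange}
4. bracket@(1, 2) [+y clear] — {bearing, bracket, cap, flange}
5. spacer@(1, 3) [-x clear] — {bearing, bracket, cap, flange, spacer}
6. gear@(1, 0) [+x clear] — {bearing, bracket, cap, flange, gear, spacer}

cap; bearing; flange; bracket; spacer; gear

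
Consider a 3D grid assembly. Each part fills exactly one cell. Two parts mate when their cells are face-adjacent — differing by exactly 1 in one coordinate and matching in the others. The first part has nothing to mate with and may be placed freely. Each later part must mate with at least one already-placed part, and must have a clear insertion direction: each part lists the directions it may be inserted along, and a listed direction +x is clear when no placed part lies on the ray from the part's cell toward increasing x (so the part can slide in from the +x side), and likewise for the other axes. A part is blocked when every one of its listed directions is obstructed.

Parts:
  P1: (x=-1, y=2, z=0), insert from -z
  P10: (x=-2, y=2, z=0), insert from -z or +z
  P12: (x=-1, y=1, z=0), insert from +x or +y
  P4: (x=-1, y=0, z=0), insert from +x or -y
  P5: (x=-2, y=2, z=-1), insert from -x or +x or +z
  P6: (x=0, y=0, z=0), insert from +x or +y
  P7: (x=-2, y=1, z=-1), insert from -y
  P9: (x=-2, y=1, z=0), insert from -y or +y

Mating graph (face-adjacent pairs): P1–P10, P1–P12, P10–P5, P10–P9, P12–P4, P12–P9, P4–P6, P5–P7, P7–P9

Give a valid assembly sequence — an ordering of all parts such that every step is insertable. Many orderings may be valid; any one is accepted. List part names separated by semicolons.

P9; P10; P1; P12; P5; P7; P4; P6

1. P9@(-2, 1, 0) [-y clear] — {P9}
2. P10@(-2, 2, 0) [-z clear] — {P10, P9}
3. P1@(-1, 2, 0) [-z clear] — {P1, P10, P9}
4. P12@(-1, 1, 0) [+x clear] — {P1, P10, P12, P9}
5. P5@(-2, 2, -1) [-x clear] — {P1, P10, P12, P5, P9}
6. P7@(-2, 1, -1) [-y clear] — {P1, P10, P12, P5, P7, P9}
7. P4@(-1, 0, 0) [+x clear] — {P1, P10, P12, P4, P5, P7, P9}
8. P6@(0, 0, 0) [+x clear] — {P1, P10, P12, P4, P5, P6, P7, P9}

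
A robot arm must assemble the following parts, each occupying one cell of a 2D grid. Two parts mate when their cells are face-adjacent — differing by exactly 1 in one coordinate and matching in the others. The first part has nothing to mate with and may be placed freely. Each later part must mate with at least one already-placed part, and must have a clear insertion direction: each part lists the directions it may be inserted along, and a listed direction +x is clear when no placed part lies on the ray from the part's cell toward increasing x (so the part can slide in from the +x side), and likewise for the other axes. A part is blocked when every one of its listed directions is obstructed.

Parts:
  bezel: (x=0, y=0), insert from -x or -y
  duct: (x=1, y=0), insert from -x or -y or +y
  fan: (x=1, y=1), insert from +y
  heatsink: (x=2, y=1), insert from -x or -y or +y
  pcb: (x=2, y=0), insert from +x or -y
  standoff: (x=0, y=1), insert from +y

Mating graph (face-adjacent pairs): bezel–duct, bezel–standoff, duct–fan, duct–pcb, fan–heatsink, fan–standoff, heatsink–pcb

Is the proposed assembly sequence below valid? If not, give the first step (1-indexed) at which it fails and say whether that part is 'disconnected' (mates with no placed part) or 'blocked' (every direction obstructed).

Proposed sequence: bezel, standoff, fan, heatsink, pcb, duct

Valid

1. bezel@(0, 0) [-x clear] — {bezel}
2. standoff@(0, 1) [+y clear] — {bezel, standoff}
3. fan@(1, 1) [+y clear] — {bezel, fan, standoff}
4. heatsink@(2, 1) [-y clear] — {bezel, fan, heatsink, standoff}
5. pcb@(2, 0) [+x clear] — {bezel, fan, heatsink, pcb, standoff}
6. duct@(1, 0) [-y clear] — {bezel, duct, fan, heatsink, pcb, standoff}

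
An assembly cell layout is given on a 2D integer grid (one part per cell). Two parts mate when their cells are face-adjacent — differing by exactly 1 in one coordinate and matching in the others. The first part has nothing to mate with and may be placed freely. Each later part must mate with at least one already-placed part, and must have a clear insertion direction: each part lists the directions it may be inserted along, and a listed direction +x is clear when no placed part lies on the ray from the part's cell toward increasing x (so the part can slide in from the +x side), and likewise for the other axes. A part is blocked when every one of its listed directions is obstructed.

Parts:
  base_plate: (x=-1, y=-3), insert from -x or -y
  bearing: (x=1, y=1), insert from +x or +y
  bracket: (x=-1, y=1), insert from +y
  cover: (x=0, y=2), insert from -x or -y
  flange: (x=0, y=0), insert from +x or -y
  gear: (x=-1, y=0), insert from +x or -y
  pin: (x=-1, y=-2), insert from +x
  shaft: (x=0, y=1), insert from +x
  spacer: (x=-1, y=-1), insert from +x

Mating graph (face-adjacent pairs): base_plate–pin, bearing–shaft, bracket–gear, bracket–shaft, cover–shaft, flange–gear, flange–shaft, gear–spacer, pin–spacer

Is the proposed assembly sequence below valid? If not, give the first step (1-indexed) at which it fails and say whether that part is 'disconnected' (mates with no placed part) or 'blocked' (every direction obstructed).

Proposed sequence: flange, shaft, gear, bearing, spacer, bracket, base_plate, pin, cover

1. flange@(0, 0) [+x clear] — {flange}
2. shaft@(0, 1) [+x clear] — {flange, shaft}
3. gear@(-1, 0) [-y clear] — {flange, gear, shaft}
4. bearing@(1, 1) [+x clear] — {bearing, flange, gear, shaft}
5. spacer@(-1, -1) [+x clear] — {bearing, flange, gear, shaft, spacer}
6. bracket@(-1, 1) [+y clear] — {bearing, bracket, flange, gear, shaft, spacer}
7. base_plate@(-1, -3) — no placed neighbour ⇒ disconnected

Invalid at step 7 (disconnected)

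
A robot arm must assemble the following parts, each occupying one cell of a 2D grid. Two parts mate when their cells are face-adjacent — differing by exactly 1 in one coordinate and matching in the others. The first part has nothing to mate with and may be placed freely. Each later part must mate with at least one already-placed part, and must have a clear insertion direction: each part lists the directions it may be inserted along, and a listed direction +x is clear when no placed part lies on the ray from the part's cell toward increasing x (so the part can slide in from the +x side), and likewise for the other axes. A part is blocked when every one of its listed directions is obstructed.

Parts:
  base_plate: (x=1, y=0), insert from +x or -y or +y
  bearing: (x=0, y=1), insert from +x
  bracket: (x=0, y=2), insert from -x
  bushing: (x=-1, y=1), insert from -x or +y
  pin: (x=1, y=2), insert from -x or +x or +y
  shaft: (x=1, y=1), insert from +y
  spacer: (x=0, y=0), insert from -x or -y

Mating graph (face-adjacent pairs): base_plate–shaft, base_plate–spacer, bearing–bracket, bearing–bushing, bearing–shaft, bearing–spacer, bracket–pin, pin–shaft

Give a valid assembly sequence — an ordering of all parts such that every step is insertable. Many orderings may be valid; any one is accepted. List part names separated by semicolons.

1. spacer@(0, 0) [-x clear] — {spacer}
2. bearing@(0, 1) [+x clear] — {bearing, spacer}
3. bracket@(0, 2) [-x clear] — {bearing, bracket, spacer}
4. bushing@(-1, 1) [-x clear] — {bearing, bracket, bushing, spacer}
5. shaft@(1, 1) [+y clear] — {bearing, bracket, bushing, shaft, spacer}
6. base_plate@(1, 0) [+x clear] — {base_plate, bearing, bracket, bushing, shaft, spacer}
7. pin@(1, 2) [+x clear] — {base_plate, bearing, bracket, bushing, pin, shaft, spacer}

spacer; bearing; bracket; bushing; shaft; base_plate; pin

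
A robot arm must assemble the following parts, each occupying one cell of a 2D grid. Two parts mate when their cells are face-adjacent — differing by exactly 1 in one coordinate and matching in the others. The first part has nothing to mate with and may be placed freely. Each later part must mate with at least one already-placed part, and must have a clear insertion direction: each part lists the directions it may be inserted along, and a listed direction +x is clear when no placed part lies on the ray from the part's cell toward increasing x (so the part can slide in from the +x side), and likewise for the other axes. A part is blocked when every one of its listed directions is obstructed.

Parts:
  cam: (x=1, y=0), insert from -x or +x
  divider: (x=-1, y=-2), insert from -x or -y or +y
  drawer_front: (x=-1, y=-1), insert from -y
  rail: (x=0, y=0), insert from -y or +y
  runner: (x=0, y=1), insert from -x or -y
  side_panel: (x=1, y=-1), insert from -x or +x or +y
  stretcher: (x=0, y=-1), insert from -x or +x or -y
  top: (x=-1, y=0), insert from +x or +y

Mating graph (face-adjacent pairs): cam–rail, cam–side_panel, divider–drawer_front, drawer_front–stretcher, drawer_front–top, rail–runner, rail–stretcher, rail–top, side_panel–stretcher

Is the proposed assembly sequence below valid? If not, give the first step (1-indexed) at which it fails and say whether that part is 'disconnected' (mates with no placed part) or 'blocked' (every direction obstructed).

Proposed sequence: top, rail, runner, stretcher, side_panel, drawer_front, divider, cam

1. top@(-1, 0) [+x clear] — {top}
2. rail@(0, 0) [-y clear] — {rail, top}
3. runner@(0, 1) [-x clear] — {rail, runner, top}
4. stretcher@(0, -1) [-x clear] — {rail, runner, stretcher, top}
5. side_panel@(1, -1) [+x clear] — {rail, runner, side_panel, stretcher, top}
6. drawer_front@(-1, -1) [-y clear] — {drawer_front, rail, runner, side_panel, stretcher, top}
7. divider@(-1, -2) [-x clear] — {divider, drawer_front, rail, runner, side_panel, stretcher, top}
8. cam@(1, 0) [+x clear] — {cam, divider, drawer_front, rail, runner, side_panel, stretcher, top}

Valid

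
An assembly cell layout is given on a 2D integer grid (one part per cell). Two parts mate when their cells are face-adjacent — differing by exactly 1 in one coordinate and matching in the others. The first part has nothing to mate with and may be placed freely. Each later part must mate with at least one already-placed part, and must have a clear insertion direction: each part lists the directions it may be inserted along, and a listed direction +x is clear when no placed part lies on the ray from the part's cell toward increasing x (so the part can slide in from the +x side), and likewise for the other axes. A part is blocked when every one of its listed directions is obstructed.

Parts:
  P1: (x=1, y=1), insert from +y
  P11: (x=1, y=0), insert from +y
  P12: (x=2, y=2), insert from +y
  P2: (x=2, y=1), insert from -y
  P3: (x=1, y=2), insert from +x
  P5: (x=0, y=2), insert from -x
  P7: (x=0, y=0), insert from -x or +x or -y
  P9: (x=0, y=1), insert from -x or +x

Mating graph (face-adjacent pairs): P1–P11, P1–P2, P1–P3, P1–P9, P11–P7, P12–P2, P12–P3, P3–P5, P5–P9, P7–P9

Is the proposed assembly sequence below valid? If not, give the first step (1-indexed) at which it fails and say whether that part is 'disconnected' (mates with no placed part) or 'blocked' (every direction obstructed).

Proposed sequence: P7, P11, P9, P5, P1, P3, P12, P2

Valid

1. P7@(0, 0) [-x clear] — {P7}
2. P11@(1, 0) [+y clear] — {P11, P7}
3. P9@(0, 1) [-x clear] — {P11, P7, P9}
4. P5@(0, 2) [-x clear] — {P11, P5, P7, P9}
5. P1@(1, 1) [+y clear] — {P1, P11, P5, P7, P9}
6. P3@(1, 2) [+x clear] — {P1, P11, P3, P5, P7, P9}
7. P12@(2, 2) [+y clear] — {P1, P11, P12, P3, P5, P7, P9}
8. P2@(2, 1) [-y clear] — {P1, P11, P12, P2, P3, P5, P7, P9}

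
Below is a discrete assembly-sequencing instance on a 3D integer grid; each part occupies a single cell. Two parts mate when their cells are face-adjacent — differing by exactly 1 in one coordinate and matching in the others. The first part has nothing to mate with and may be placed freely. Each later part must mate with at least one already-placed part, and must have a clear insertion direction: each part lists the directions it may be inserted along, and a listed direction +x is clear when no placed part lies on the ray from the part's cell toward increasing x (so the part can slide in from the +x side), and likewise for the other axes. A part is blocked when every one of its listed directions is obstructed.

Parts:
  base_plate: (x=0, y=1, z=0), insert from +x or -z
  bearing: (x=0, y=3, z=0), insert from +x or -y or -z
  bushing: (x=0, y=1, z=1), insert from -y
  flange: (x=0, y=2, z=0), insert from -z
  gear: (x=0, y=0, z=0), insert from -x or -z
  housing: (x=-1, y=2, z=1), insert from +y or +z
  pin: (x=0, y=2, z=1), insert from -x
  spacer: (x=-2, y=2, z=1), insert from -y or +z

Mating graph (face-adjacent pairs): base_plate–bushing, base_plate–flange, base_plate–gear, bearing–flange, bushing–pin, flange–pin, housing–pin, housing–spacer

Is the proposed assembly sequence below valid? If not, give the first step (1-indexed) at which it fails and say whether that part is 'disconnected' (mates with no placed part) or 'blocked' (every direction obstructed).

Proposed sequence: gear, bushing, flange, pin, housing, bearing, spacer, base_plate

1. gear@(0, 0, 0) [-x clear] — {gear}
2. bushing@(0, 1, 1) — no placed neighbour ⇒ disconnected

Invalid at step 2 (disconnected)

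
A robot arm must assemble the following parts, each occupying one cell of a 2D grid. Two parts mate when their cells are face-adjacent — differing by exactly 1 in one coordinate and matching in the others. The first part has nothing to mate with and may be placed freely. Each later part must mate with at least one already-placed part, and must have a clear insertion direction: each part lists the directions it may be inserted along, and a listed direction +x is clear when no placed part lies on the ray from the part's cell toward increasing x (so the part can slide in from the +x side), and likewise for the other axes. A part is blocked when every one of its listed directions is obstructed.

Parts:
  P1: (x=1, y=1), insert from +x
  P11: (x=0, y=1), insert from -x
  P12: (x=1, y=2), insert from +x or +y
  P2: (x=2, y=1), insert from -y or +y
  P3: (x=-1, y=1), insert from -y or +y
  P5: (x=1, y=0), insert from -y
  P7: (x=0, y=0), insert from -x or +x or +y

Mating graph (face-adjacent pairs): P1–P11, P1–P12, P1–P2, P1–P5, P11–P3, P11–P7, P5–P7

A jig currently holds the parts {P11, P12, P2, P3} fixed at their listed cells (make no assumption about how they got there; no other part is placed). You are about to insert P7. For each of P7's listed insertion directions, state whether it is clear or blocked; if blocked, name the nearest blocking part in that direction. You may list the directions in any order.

+x: clear; +y: blocked by P11; -x: clear

-x: ray from P7(0, 0) has no placed part ⇒ clear
+x: ray from P7(0, 0) has no placed part ⇒ clear
+y: nearest on ray is P11@(0, 1) ⇒ blocked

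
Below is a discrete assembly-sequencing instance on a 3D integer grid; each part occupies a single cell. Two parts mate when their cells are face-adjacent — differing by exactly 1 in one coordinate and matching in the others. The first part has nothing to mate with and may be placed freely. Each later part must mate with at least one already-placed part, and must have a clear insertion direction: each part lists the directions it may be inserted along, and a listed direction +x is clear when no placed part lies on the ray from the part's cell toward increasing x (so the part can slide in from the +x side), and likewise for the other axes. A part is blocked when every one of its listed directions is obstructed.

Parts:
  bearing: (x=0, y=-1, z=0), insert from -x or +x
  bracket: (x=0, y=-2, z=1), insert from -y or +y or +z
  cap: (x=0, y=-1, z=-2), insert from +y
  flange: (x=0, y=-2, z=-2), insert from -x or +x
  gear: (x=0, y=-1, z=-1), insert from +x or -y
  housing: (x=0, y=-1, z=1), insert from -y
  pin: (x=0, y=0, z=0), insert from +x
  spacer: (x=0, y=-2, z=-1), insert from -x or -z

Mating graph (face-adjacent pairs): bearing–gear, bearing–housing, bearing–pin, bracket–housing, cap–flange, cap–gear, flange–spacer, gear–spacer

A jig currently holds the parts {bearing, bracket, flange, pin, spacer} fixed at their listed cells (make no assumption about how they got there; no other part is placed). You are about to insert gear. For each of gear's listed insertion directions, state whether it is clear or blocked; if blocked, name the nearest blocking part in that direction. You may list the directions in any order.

+x: clear; -y: blocked by spacer

+x: ray from gear(0, -1, -1) has no placed part ⇒ clear
-y: nearest on ray is spacer@(0, -2, -1) ⇒ blocked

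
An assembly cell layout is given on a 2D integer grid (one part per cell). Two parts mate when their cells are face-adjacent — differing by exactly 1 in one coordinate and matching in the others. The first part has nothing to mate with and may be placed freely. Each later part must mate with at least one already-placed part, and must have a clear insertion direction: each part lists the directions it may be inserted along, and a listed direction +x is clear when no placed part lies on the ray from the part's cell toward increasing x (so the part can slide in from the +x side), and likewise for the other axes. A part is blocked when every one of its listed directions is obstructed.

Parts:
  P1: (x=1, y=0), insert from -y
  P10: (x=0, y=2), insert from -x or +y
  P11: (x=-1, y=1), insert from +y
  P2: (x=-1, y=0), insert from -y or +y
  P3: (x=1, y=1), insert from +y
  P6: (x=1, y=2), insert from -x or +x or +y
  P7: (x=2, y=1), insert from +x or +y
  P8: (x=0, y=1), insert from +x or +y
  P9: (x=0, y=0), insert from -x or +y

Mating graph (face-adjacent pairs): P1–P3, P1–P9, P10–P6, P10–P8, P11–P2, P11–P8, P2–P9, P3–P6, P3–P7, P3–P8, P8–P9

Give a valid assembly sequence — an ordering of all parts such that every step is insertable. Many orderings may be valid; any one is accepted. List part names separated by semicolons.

1. P9@(0, 0) [-x clear] — {P9}
2. P1@(1, 0) [-y clear] — {P1, P9}
3. P3@(1, 1) [+y clear] — {P1, P3, P9}
4. P7@(2, 1) [+x clear] — {P1, P3, P7, P9}
5. P6@(1, 2) [-x clear] — {P1, P3, P6, P7, P9}
6. P8@(0, 1) [+y clear] — {P1, P3, P6, P7, P8, P9}
7. P10@(0, 2) [-x clear] — {P1, P10, P3, P6, P7, P8, P9}
8. P2@(-1, 0) [-y clear] — {P1, P10, P2, P3, P6, P7, P8, P9}
9. P11@(-1, 1) [+y clear] — {P1, P10, P11, P2, P3, P6, P7, P8, P9}

P9; P1; P3; P7; P6; P8; P10; P2; P11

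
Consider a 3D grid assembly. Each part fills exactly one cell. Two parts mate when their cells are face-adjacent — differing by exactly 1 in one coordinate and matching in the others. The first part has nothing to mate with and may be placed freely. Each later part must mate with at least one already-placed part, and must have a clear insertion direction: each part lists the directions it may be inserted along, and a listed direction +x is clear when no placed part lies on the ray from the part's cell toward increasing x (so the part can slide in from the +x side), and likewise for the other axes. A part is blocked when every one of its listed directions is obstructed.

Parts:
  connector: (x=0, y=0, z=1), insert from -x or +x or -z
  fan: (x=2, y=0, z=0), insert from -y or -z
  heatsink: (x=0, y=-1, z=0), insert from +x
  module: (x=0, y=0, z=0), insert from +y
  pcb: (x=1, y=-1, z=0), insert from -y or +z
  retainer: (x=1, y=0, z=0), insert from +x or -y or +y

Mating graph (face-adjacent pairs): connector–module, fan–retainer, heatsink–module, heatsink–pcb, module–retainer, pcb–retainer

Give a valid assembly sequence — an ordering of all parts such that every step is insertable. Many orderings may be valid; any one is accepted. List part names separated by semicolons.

fan; retainer; module; connector; heatsink; pcb

1. fan@(2, 0, 0) [-y clear] — {fan}
2. retainer@(1, 0, 0) [-y clear] — {fan, retainer}
3. module@(0, 0, 0) [+y clear] — {fan, module, retainer}
4. connector@(0, 0, 1) [-x clear] — {connector, fan, module, retainer}
5. heatsink@(0, -1, 0) [+x clear] — {connector, fan, heatsink, module, retainer}
6. pcb@(1, -1, 0) [-y clear] — {connector, fan, heatsink, module, pcb, retainer}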